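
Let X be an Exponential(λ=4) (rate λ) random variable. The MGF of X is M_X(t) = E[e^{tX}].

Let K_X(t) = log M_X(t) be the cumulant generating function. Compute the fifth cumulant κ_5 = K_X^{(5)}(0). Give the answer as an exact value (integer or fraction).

κ_5 = d^5K/dt^5 |_{t=0} = 3/128

M_X(t) = 4/(4 - t)
K_X(t) = log M_X(t) = -log(4 - t) + 2*log(2)
dK/dt = -1/(t - 4)
d^2K/dt^2 = 1/(t^2 - 8*t + 16)
d^3K/dt^3 = -2/(t^3 - 12*t^2 + 48*t - 64)
d^4K/dt^4 = 6/(t^4 - 16*t^3 + 96*t^2 - 256*t + 256)
d^5K/dt^5 = -24/(t^5 - 20*t^4 + 160*t^3 - 640*t^2 + 1280*t - 1024)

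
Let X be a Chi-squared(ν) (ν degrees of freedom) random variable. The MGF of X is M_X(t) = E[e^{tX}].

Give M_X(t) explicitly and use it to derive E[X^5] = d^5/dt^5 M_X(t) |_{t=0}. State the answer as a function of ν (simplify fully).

M_X(t) = (1 - 2*t)^(-ν/2)

E[X^5] = D^5[M](0) = ν*(ν^4 + 20*ν^3 + 140*ν^2 + 400*ν + 384)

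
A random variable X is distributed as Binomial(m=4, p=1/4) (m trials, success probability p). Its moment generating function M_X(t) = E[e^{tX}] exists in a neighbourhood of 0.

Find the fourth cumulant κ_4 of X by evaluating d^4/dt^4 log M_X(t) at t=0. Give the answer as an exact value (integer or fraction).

M_X(t) = (e^(t)/4 + 3/4)^4
K_X(t) = log M_X(t) = 4*log(e^(t)/4 + 3/4)
D^4[K](t) = (12*e^(3*t) - 144*e^(2*t) + 108*e^(t))/(e^(4*t) + 12*e^(3*t) + 54*e^(2*t) + 108*e^(t) + 81)

κ_4 = D^4[K](0) = -3/32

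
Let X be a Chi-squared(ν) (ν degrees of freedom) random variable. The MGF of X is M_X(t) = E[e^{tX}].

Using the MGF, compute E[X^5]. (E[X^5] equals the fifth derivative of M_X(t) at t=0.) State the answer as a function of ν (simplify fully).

M_X(t) = (1 - 2*t)^(-ν/2)

E[X^5] = M^(5)(0) = ν*(ν^4 + 20*ν^3 + 140*ν^2 + 400*ν + 384)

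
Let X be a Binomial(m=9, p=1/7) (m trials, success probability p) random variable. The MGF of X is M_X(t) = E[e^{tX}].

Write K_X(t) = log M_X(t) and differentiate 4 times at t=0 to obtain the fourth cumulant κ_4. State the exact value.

M_X(t) = (e^(t)/7 + 6/7)^9
K_X(t) = log M_X(t) = 9*log(e^(t)/7 + 6/7)
K^(4)(t) = (54*e^(3*t) - 1296*e^(2*t) + 1944*e^(t))/(e^(4*t) + 24*e^(3*t) + 216*e^(2*t) + 864*e^(t) + 1296)

κ_4 = K^(4)(0) = 702/2401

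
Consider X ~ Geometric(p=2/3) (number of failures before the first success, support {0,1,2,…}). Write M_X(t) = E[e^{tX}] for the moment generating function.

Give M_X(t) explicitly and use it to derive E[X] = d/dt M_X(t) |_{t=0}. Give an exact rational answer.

E[X] = D[M](0) = 1/2

M_X(t) = 2/(3*(1 - e^(t)/3))
D[M](t) = 2*e^(t)/(e^(2*t) - 6*e^(t) + 9)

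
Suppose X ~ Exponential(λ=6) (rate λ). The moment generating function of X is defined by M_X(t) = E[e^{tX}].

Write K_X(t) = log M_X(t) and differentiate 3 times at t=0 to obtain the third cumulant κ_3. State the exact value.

κ_3 = D^3[K](0) = 1/108

M_X(t) = 6/(6 - t)
K_X(t) = log M_X(t) = -log(6 - t) + log(6)
D^3[K](t) = -2/(t^3 - 18*t^2 + 108*t - 216)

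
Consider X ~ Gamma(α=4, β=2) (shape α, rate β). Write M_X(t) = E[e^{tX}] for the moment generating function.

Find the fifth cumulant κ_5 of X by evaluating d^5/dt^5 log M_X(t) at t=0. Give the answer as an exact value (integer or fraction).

κ_5 = d^5K/dt^5 |_{t=0} = 3

M_X(t) = 16/(2 - t)^4
K_X(t) = log M_X(t) = -4*log(2 - t) + 4*log(2)
dK/dt = -4/(t - 2)
d^2K/dt^2 = 4/(t^2 - 4*t + 4)
d^3K/dt^3 = -8/(t^3 - 6*t^2 + 12*t - 8)
d^4K/dt^4 = 24/(t^4 - 8*t^3 + 24*t^2 - 32*t + 16)
d^5K/dt^5 = -96/(t^5 - 10*t^4 + 40*t^3 - 80*t^2 + 80*t - 32)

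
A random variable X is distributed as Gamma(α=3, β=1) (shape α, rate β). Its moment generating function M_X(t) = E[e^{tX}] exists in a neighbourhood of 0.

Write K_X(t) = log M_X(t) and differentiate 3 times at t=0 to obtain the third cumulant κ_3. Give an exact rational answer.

M_X(t) = (1 - t)^(-3)
K_X(t) = log M_X(t) = -3*log(1 - t)
K^(3)(t) = -6/(t^3 - 3*t^2 + 3*t - 1)

κ_3 = K^(3)(0) = 6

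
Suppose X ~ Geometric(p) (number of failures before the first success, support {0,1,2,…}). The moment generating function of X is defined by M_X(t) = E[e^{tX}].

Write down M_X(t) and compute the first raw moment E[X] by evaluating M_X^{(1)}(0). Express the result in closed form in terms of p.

M_X(t) = p/(-(1 - p)*e^(t) + 1)
M′(t) = (-p^2*e^(t) + p*e^(t))/(p^2*e^(2*t) - 2*p*e^(2*t) + 2*p*e^(t) + e^(2*t) - 2*e^(t) + 1)

E[X] = M′(0) = (1 - p)/p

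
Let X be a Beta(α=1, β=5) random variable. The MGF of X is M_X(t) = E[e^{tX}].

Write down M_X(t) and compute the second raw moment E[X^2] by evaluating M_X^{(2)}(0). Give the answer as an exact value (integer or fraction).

M_X(t) = ₁F₁(1; 6; t)
M^(2)(t) = ₁F₁(3; 8; t)/21

E[X^2] = M^(2)(0) = 1/21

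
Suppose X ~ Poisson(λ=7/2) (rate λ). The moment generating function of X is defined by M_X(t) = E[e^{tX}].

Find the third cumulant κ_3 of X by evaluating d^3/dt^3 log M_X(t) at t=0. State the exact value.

κ_3 = K′′′(0) = 7/2

M_X(t) = e^(7*e^(t)/2 - 7/2)
K_X(t) = log M_X(t) = 7*e^(t)/2 - 7/2
K′(t) = 7*e^(t)/2
K′′(t) = 7*e^(t)/2
K′′′(t) = 7*e^(t)/2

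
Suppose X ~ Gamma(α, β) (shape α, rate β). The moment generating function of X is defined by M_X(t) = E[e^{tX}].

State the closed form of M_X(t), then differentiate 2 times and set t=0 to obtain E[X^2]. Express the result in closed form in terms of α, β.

E[X^2] = d^2M/dt^2 |_{t=0} = α*(α + 1)/β^2

M_X(t) = (β/(β - t))^α
dM/dt = -α*β^α*(1/(β - t))^α/(-β + t)
d^2M/dt^2 = (α^2*β^α*(1/(β - t))^α + α*β^α*(1/(β - t))^α)/(β^2 - 2*β*t + t^2)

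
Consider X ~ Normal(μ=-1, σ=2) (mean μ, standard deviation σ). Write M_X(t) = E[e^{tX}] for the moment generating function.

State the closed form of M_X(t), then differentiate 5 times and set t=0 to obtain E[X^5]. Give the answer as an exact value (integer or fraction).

E[X^5] = M′′′′′(0) = -281

M_X(t) = e^(2*t^2 - t)
M′(t) = 4*t*e^(-t)*e^(2*t^2) - e^(-t)*e^(2*t^2)
M′′(t) = (16*t^2*e^(2*t^2) - 8*t*e^(2*t^2) + 5*e^(2*t^2))*e^(-t)
M′′′(t) = (64*t^3*e^(2*t^2) - 48*t^2*e^(2*t^2) + 60*t*e^(2*t^2) - 13*e^(2*t^2))*e^(-t)
M′′′′(t) = (256*t^4*e^(2*t^2) - 256*t^3*e^(2*t^2) + 480*t^2*e^(2*t^2) - 208*t*e^(2*t^2) + 73*e^(2*t^2))*e^(-t)
M′′′′′(t) = (1024*t^5*e^(2*t^2) - 1280*t^4*e^(2*t^2) + 3200*t^3*e^(2*t^2) - 2080*t^2*e^(2*t^2) + 1460*t*e^(2*t^2) - 281*e^(2*t^2))*e^(-t)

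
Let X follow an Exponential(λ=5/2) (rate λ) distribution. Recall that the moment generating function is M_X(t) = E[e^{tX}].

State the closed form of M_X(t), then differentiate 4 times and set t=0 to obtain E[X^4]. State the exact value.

M_X(t) = 5/(2*(5/2 - t))
M^(4)(t) = -1920/(32*t^5 - 400*t^4 + 2000*t^3 - 5000*t^2 + 6250*t - 3125)

E[X^4] = M^(4)(0) = 384/625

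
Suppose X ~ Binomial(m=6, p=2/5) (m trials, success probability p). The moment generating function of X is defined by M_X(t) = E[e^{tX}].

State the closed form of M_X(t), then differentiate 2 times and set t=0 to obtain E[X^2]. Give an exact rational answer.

M_X(t) = (2*e^(t)/5 + 3/5)^6
M^(2)(t) = 2304*e^(6*t)/15625 + 576*e^(5*t)/625 + 6912*e^(4*t)/3125 + 7776*e^(3*t)/3125 + 3888*e^(2*t)/3125 + 2916*e^(t)/15625

E[X^2] = M^(2)(0) = 36/5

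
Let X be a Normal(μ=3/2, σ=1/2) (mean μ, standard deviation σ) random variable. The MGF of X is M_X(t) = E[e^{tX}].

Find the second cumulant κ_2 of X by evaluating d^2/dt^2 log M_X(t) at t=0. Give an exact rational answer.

κ_2 = K′′(0) = 1/4

M_X(t) = e^(t^2/8 + 3*t/2)
K_X(t) = log M_X(t) = t^2/8 + 3*t/2
K′(t) = t/4 + 3/2
K′′(t) = 1/4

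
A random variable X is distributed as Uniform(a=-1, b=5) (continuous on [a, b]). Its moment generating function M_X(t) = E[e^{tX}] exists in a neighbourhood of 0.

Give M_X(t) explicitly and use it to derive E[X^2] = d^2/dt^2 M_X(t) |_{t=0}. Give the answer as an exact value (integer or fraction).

E[X^2] = D^2[M](0) = 7

M_X(t) = (e^(5*t) - e^(-t))/(6*t)
D^2[M](t) = (25*t^2*e^(6*t) - t^2 - 10*t*e^(6*t) - 2*t + 2*e^(6*t) - 2)*e^(-t)/(6*t^3)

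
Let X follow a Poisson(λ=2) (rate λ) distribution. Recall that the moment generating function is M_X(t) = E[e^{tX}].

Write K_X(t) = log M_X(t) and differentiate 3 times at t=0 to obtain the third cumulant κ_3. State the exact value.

M_X(t) = e^(2*e^(t) - 2)
K_X(t) = log M_X(t) = 2*e^(t) - 2
K^(3)(t) = 2*e^(t)

κ_3 = K^(3)(0) = 2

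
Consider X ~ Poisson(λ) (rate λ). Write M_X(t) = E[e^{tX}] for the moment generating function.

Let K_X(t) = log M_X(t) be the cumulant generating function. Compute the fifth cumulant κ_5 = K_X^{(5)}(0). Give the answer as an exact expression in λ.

κ_5 = K^(5)(0) = λ

M_X(t) = e^(λ*(e^(t) - 1))
K_X(t) = log M_X(t) = λ*(e^(t) - 1)
K^(5)(t) = λ*e^(t)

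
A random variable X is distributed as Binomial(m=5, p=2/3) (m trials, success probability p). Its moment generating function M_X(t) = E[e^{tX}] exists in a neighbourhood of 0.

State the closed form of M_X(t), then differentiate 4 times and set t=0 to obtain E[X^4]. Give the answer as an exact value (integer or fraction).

E[X^4] = D^4[M](0) = 5290/27

M_X(t) = (2*e^(t)/3 + 1/3)^5
D^4[M](t) = 20000*e^(5*t)/243 + 20480*e^(4*t)/243 + 80*e^(3*t)/3 + 640*e^(2*t)/243 + 10*e^(t)/243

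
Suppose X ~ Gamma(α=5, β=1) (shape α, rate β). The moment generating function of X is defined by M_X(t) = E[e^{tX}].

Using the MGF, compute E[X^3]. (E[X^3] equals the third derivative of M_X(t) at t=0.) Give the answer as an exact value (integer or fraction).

M_X(t) = (1 - t)^(-5)
M^(3)(t) = 210/(t^8 - 8*t^7 + 28*t^6 - 56*t^5 + 70*t^4 - 56*t^3 + 28*t^2 - 8*t + 1)

E[X^3] = M^(3)(0) = 210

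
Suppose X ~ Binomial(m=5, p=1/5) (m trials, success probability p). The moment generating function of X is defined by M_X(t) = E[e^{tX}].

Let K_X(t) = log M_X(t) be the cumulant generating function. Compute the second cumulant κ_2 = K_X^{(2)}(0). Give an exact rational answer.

κ_2 = K^(2)(0) = 4/5

M_X(t) = (e^(t)/5 + 4/5)^5
K_X(t) = log M_X(t) = 5*log(e^(t)/5 + 4/5)
K^(2)(t) = 20*e^(t)/(e^(2*t) + 8*e^(t) + 16)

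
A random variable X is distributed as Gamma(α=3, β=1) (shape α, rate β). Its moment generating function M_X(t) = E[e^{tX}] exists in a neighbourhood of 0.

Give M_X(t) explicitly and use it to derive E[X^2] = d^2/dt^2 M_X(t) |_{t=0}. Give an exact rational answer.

M_X(t) = (1 - t)^(-3)
dM/dt = 3/(t^4 - 4*t^3 + 6*t^2 - 4*t + 1)
d^2M/dt^2 = -12/(t^5 - 5*t^4 + 10*t^3 - 10*t^2 + 5*t - 1)

E[X^2] = d^2M/dt^2 |_{t=0} = 12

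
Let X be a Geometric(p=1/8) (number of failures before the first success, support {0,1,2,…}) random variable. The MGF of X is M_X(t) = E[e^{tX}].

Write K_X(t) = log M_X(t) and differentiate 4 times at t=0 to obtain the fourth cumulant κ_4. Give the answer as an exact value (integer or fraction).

κ_4 = d^4K/dt^4 |_{t=0} = 18872

M_X(t) = 1/(8*(1 - 7*e^(t)/8))
K_X(t) = log M_X(t) = -log(1 - 7*e^(t)/8) - 3*log(2)
dK/dt = -7*e^(t)/(7*e^(t) - 8)
d^2K/dt^2 = 56*e^(t)/(49*e^(2*t) - 112*e^(t) + 64)
d^3K/dt^3 = (-392*e^(2*t) - 448*e^(t))/(343*e^(3*t) - 1176*e^(2*t) + 1344*e^(t) - 512)
d^4K/dt^4 = (2744*e^(3*t) + 12544*e^(2*t) + 3584*e^(t))/(2401*e^(4*t) - 10976*e^(3*t) + 18816*e^(2*t) - 14336*e^(t) + 4096)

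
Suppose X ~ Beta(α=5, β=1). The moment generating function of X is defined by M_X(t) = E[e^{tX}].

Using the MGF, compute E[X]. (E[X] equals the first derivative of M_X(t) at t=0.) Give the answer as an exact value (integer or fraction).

E[X] = dM/dt |_{t=0} = 5/6

M_X(t) = ₁F₁(5; 6; t)
dM/dt = 5*₁F₁(6; 7; t)/6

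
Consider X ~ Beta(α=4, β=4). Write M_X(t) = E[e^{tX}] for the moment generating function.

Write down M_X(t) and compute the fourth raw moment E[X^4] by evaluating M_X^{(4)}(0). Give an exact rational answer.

E[X^4] = M^(4)(0) = 7/66

M_X(t) = ₁F₁(4; 8; t)
M^(4)(t) = 7*₁F₁(8; 12; t)/66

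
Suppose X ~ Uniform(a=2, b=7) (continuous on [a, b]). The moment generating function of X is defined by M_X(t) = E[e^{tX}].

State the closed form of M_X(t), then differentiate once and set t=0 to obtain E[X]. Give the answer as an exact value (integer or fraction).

E[X] = D[M](0) = 9/2

M_X(t) = (e^(7*t) - e^(2*t))/(5*t)
D[M](t) = (7*t*e^(7*t) - 2*t*e^(2*t) - e^(7*t) + e^(2*t))/(5*t^2)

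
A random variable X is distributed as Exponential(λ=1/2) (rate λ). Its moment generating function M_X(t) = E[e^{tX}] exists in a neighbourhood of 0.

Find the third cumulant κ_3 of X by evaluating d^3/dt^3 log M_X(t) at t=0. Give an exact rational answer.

M_X(t) = 1/(2*(1/2 - t))
K_X(t) = log M_X(t) = -log(1/2 - t) - log(2)
dK/dt = -2/(2*t - 1)
d^2K/dt^2 = 4/(4*t^2 - 4*t + 1)
d^3K/dt^3 = -16/(8*t^3 - 12*t^2 + 6*t - 1)

κ_3 = d^3K/dt^3 |_{t=0} = 16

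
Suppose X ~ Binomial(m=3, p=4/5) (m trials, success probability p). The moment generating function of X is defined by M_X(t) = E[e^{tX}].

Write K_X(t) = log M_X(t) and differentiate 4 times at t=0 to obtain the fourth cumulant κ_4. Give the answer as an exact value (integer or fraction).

M_X(t) = (4*e^(t)/5 + 1/5)^3
K_X(t) = log M_X(t) = 3*log(4*e^(t)/5 + 1/5)
K^(4)(t) = (192*e^(3*t) - 192*e^(2*t) + 12*e^(t))/(256*e^(4*t) + 256*e^(3*t) + 96*e^(2*t) + 16*e^(t) + 1)

κ_4 = K^(4)(0) = 12/625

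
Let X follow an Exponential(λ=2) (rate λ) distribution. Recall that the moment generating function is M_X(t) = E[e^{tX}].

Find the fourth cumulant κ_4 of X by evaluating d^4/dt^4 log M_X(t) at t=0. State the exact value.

M_X(t) = 2/(2 - t)
K_X(t) = log M_X(t) = -log(2 - t) + log(2)
D^4[K](t) = 6/(t^4 - 8*t^3 + 24*t^2 - 32*t + 16)

κ_4 = D^4[K](0) = 3/8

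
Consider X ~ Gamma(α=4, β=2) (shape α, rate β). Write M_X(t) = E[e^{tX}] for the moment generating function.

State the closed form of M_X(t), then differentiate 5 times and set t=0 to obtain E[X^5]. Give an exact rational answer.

E[X^5] = M′′′′′(0) = 210

M_X(t) = 16/(2 - t)^4
M′(t) = -64/(t^5 - 10*t^4 + 40*t^3 - 80*t^2 + 80*t - 32)
M′′(t) = 320/(t^6 - 12*t^5 + 60*t^4 - 160*t^3 + 240*t^2 - 192*t + 64)
M′′′(t) = -1920/(t^7 - 14*t^6 + 84*t^5 - 280*t^4 + 560*t^3 - 672*t^2 + 448*t - 128)
M′′′′(t) = 13440/(t^8 - 16*t^7 + 112*t^6 - 448*t^5 + 1120*t^4 - 1792*t^3 + 1792*t^2 - 1024*t + 256)
M′′′′′(t) = -107520/(t^9 - 18*t^8 + 144*t^7 - 672*t^6 + 2016*t^5 - 4032*t^4 + 5376*t^3 - 4608*t^2 + 2304*t - 512)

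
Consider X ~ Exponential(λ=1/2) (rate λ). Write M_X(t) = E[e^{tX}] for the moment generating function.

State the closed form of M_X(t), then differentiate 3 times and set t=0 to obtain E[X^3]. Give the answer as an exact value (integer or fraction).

E[X^3] = d^3M/dt^3 |_{t=0} = 48

M_X(t) = 1/(2*(1/2 - t))
dM/dt = 2/(4*t^2 - 4*t + 1)
d^2M/dt^2 = -8/(8*t^3 - 12*t^2 + 6*t - 1)
d^3M/dt^3 = 48/(16*t^4 - 32*t^3 + 24*t^2 - 8*t + 1)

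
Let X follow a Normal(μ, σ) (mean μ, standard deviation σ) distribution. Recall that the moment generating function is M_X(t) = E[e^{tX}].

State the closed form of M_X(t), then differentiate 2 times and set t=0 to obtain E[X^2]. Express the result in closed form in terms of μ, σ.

M_X(t) = e^(μ*t + σ^2*t^2/2)
M^(2)(t) = μ^2*e^(μ*t)*e^(σ^2*t^2/2) + 2*μ*σ^2*t*e^(μ*t)*e^(σ^2*t^2/2) + σ^4*t^2*e^(μ*t)*e^(σ^2*t^2/2) + σ^2*e^(μ*t)*e^(σ^2*t^2/2)

E[X^2] = M^(2)(0) = μ^2 + σ^2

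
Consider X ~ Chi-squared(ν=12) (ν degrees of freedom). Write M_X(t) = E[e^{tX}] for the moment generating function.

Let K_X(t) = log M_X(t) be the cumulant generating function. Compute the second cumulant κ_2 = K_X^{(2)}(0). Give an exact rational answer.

M_X(t) = (1 - 2*t)^(-6)
K_X(t) = log M_X(t) = -6*log(1 - 2*t)
dK/dt = -12/(2*t - 1)
d^2K/dt^2 = 24/(4*t^2 - 4*t + 1)

κ_2 = d^2K/dt^2 |_{t=0} = 24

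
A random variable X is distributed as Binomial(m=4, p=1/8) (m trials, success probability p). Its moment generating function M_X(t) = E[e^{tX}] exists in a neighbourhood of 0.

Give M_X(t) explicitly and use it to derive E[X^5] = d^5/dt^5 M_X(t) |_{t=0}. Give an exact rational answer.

E[X^5] = d^5M/dt^5 |_{t=0} = 1163/256

M_X(t) = (e^(t)/8 + 7/8)^4
dM/dt = e^(4*t)/1024 + 21*e^(3*t)/1024 + 147*e^(2*t)/1024 + 343*e^(t)/1024
d^2M/dt^2 = e^(4*t)/256 + 63*e^(3*t)/1024 + 147*e^(2*t)/512 + 343*e^(t)/1024
d^3M/dt^3 = e^(4*t)/64 + 189*e^(3*t)/1024 + 147*e^(2*t)/256 + 343*e^(t)/1024
d^4M/dt^4 = e^(4*t)/16 + 567*e^(3*t)/1024 + 147*e^(2*t)/128 + 343*e^(t)/1024
d^5M/dt^5 = e^(4*t)/4 + 1701*e^(3*t)/1024 + 147*e^(2*t)/64 + 343*e^(t)/1024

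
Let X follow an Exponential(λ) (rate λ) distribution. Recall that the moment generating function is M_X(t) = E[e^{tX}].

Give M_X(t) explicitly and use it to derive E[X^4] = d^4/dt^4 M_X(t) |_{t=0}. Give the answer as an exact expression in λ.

E[X^4] = D^4[M](0) = 24/λ^4

M_X(t) = λ/(λ - t)
D^4[M](t) = -24*λ/(-λ^5 + 5*λ^4*t - 10*λ^3*t^2 + 10*λ^2*t^3 - 5*λ*t^4 + t^5)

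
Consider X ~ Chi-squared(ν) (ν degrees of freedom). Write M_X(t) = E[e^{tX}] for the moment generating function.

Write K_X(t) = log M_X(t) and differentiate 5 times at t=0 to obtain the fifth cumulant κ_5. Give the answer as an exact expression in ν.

κ_5 = K′′′′′(0) = 384*ν

M_X(t) = (1 - 2*t)^(-ν/2)
K_X(t) = log M_X(t) = -ν*log(1 - 2*t)/2
K′(t) = -ν/(2*t - 1)
K′′(t) = 2*ν/(4*t^2 - 4*t + 1)
K′′′(t) = -8*ν/(8*t^3 - 12*t^2 + 6*t - 1)
K′′′′(t) = 48*ν/(16*t^4 - 32*t^3 + 24*t^2 - 8*t + 1)
K′′′′′(t) = -384*ν/(32*t^5 - 80*t^4 + 80*t^3 - 40*t^2 + 10*t - 1)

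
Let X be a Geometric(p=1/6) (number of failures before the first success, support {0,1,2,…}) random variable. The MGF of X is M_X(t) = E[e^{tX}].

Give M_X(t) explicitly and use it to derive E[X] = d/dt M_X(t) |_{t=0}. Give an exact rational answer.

E[X] = M′(0) = 5

M_X(t) = 1/(6*(1 - 5*e^(t)/6))
M′(t) = 5*e^(t)/(25*e^(2*t) - 60*e^(t) + 36)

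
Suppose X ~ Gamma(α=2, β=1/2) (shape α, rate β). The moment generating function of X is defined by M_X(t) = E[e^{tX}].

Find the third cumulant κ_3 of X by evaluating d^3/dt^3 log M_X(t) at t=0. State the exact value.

M_X(t) = 1/(4*(1/2 - t)^2)
K_X(t) = log M_X(t) = -2*log(1/2 - t) - 2*log(2)
D^3[K](t) = -32/(8*t^3 - 12*t^2 + 6*t - 1)

κ_3 = D^3[K](0) = 32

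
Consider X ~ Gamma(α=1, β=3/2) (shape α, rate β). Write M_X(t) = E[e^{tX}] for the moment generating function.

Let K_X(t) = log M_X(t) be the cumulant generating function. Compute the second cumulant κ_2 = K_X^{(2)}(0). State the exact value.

κ_2 = K^(2)(0) = 4/9

M_X(t) = 3/(2*(3/2 - t))
K_X(t) = log M_X(t) = -log(3/2 - t) - log(2) + log(3)
K^(2)(t) = 4/(4*t^2 - 12*t + 9)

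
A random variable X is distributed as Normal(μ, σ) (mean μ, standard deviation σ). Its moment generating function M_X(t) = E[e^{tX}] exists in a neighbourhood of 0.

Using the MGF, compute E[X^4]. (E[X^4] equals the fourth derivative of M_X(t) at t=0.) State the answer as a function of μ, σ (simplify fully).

M_X(t) = e^(μ*t + σ^2*t^2/2)

E[X^4] = D^4[M](0) = μ^4 + 6*μ^2*σ^2 + 3*σ^4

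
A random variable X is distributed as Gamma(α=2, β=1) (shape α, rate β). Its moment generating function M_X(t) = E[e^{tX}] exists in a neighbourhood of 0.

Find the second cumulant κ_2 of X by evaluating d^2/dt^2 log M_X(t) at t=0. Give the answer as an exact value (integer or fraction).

κ_2 = K′′(0) = 2

M_X(t) = (1 - t)^(-2)
K_X(t) = log M_X(t) = -2*log(1 - t)
K′(t) = -2/(t - 1)
K′′(t) = 2/(t^2 - 2*t + 1)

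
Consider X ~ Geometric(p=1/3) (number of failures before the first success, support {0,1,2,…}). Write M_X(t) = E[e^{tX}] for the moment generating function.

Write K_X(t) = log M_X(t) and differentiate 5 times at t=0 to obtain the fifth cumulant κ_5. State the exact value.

M_X(t) = 1/(3*(1 - 2*e^(t)/3))
K_X(t) = log M_X(t) = -log(1 - 2*e^(t)/3) - log(3)
K^(5)(t) = (-48*e^(4*t) - 792*e^(3*t) - 1188*e^(2*t) - 162*e^(t))/(32*e^(5*t) - 240*e^(4*t) + 720*e^(3*t) - 1080*e^(2*t) + 810*e^(t) - 243)

κ_5 = K^(5)(0) = 2190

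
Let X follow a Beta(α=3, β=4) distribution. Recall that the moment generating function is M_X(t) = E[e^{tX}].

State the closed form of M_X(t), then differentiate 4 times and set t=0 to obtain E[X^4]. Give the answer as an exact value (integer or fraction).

M_X(t) = ₁F₁(3; 7; t)
D^4[M](t) = ₁F₁(7; 11; t)/14

E[X^4] = D^4[M](0) = 1/14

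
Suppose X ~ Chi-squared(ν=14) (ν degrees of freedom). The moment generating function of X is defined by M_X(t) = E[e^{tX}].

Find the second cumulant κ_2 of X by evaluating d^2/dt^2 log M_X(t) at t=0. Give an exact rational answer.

M_X(t) = (1 - 2*t)^(-7)
K_X(t) = log M_X(t) = -7*log(1 - 2*t)
dK/dt = -14/(2*t - 1)
d^2K/dt^2 = 28/(4*t^2 - 4*t + 1)

κ_2 = d^2K/dt^2 |_{t=0} = 28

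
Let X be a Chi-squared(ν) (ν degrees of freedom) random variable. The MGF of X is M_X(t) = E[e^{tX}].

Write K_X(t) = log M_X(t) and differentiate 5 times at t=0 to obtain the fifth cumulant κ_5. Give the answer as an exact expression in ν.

M_X(t) = (1 - 2*t)^(-ν/2)
K_X(t) = log M_X(t) = -ν*log(1 - 2*t)/2
K′(t) = -ν/(2*t - 1)
K′′(t) = 2*ν/(4*t^2 - 4*t + 1)
K′′′(t) = -8*ν/(8*t^3 - 12*t^2 + 6*t - 1)
K′′′′(t) = 48*ν/(16*t^4 - 32*t^3 + 24*t^2 - 8*t + 1)
K′′′′′(t) = -384*ν/(32*t^5 - 80*t^4 + 80*t^3 - 40*t^2 + 10*t - 1)

κ_5 = K′′′′′(0) = 384*ν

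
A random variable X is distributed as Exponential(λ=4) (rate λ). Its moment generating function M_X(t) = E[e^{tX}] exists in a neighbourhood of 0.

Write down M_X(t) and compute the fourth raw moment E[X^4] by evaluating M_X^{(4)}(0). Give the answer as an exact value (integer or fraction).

M_X(t) = 4/(4 - t)
M^(4)(t) = -96/(t^5 - 20*t^4 + 160*t^3 - 640*t^2 + 1280*t - 1024)

E[X^4] = M^(4)(0) = 3/32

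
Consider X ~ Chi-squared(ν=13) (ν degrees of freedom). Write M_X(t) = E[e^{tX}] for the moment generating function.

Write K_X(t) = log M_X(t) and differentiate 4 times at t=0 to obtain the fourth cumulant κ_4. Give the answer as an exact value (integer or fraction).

M_X(t) = (1 - 2*t)^(-13/2)
K_X(t) = log M_X(t) = -13*log(1 - 2*t)/2
K^(4)(t) = 624/(16*t^4 - 32*t^3 + 24*t^2 - 8*t + 1)

κ_4 = K^(4)(0) = 624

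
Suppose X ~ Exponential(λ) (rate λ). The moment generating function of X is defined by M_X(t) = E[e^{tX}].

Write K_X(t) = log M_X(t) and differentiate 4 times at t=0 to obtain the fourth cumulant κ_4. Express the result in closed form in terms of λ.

M_X(t) = λ/(λ - t)
K_X(t) = log M_X(t) = log(λ) - log(λ - t)
D^4[K](t) = 6/(λ^4 - 4*λ^3*t + 6*λ^2*t^2 - 4*λ*t^3 + t^4)

κ_4 = D^4[K](0) = 6/λ^4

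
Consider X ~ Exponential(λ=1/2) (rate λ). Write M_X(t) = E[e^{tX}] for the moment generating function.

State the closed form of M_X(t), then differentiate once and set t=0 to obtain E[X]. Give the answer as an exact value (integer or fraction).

E[X] = M′(0) = 2

M_X(t) = 1/(2*(1/2 - t))
M′(t) = 2/(4*t^2 - 4*t + 1)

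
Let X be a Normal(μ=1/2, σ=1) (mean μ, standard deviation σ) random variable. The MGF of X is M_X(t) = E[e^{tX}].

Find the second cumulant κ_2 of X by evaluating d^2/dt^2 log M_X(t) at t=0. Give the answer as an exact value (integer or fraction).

M_X(t) = e^(t^2/2 + t/2)
K_X(t) = log M_X(t) = t^2/2 + t/2
dK/dt = t + 1/2
d^2K/dt^2 = 1

κ_2 = d^2K/dt^2 |_{t=0} = 1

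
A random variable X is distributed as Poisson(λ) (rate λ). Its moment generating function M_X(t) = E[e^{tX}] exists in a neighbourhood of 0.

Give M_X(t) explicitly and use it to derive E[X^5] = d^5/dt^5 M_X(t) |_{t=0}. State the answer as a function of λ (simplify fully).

E[X^5] = M′′′′′(0) = λ*(λ^4 + 10*λ^3 + 25*λ^2 + 15*λ + 1)

M_X(t) = e^(λ*(e^(t) - 1))
M′(t) = λ*e^(-λ)*e^(t)*e^(λ*e^(t))
M′′(t) = (λ^2*e^(2*t)*e^(λ*e^(t)) + λ*e^(t)*e^(λ*e^(t)))*e^(-λ)
M′′′(t) = (λ^3*e^(3*t)*e^(λ*e^(t)) + 3*λ^2*e^(2*t)*e^(λ*e^(t)) + λ*e^(t)*e^(λ*e^(t)))*e^(-λ)
M′′′′(t) = (λ^4*e^(4*t)*e^(λ*e^(t)) + 6*λ^3*e^(3*t)*e^(λ*e^(t)) + 7*λ^2*e^(2*t)*e^(λ*e^(t)) + λ*e^(t)*e^(λ*e^(t)))*e^(-λ)
M′′′′′(t) = (λ^5*e^(5*t)*e^(λ*e^(t)) + 10*λ^4*e^(4*t)*e^(λ*e^(t)) + 25*λ^3*e^(3*t)*e^(λ*e^(t)) + 15*λ^2*e^(2*t)*e^(λ*e^(t)) + λ*e^(t)*e^(λ*e^(t)))*e^(-λ)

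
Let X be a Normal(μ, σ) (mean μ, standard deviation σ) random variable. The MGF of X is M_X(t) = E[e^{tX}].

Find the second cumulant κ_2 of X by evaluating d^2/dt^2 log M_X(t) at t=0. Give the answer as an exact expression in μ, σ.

κ_2 = d^2K/dt^2 |_{t=0} = σ^2

M_X(t) = e^(μ*t + σ^2*t^2/2)
K_X(t) = log M_X(t) = μ*t + σ^2*t^2/2
dK/dt = μ + σ^2*t
d^2K/dt^2 = σ^2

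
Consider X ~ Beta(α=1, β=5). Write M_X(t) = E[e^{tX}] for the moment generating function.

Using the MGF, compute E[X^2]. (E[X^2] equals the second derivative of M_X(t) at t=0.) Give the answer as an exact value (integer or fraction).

E[X^2] = M′′(0) = 1/21

M_X(t) = ₁F₁(1; 6; t)
M′(t) = ₁F₁(2; 7; t)/6
M′′(t) = ₁F₁(3; 8; t)/21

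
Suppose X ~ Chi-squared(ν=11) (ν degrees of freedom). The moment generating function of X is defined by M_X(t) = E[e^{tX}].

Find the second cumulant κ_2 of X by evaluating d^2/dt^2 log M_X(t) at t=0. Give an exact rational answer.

M_X(t) = (1 - 2*t)^(-11/2)
K_X(t) = log M_X(t) = -11*log(1 - 2*t)/2
K^(2)(t) = 22/(4*t^2 - 4*t + 1)

κ_2 = K^(2)(0) = 22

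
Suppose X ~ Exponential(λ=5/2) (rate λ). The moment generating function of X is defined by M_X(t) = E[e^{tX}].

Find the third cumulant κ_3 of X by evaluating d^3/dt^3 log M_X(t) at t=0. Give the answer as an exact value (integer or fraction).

κ_3 = K^(3)(0) = 16/125

M_X(t) = 5/(2*(5/2 - t))
K_X(t) = log M_X(t) = -log(5/2 - t) - log(2) + log(5)
K^(3)(t) = -16/(8*t^3 - 60*t^2 + 150*t - 125)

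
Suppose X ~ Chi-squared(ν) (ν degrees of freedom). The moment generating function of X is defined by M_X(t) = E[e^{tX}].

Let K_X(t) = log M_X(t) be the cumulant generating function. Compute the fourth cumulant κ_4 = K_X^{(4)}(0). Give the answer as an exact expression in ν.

κ_4 = d^4K/dt^4 |_{t=0} = 48*ν

M_X(t) = (1 - 2*t)^(-ν/2)
K_X(t) = log M_X(t) = -ν*log(1 - 2*t)/2
dK/dt = -ν/(2*t - 1)
d^2K/dt^2 = 2*ν/(4*t^2 - 4*t + 1)
d^3K/dt^3 = -8*ν/(8*t^3 - 12*t^2 + 6*t - 1)
d^4K/dt^4 = 48*ν/(16*t^4 - 32*t^3 + 24*t^2 - 8*t + 1)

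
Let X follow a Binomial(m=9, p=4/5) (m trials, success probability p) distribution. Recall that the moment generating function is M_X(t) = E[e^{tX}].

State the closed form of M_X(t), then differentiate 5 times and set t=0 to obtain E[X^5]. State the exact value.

E[X^5] = M^(5)(0) = 15306516/625

M_X(t) = (4*e^(t)/5 + 1/5)^9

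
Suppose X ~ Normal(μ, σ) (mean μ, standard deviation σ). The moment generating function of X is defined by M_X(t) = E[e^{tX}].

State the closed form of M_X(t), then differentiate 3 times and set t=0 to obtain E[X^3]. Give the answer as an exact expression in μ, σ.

E[X^3] = M^(3)(0) = μ*(μ^2 + 3*σ^2)

M_X(t) = e^(μ*t + σ^2*t^2/2)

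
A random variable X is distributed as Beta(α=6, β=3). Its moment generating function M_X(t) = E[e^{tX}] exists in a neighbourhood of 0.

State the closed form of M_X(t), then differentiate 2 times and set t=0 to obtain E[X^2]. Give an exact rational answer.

E[X^2] = M^(2)(0) = 7/15

M_X(t) = ₁F₁(6; 9; t)
M^(2)(t) = 7*₁F₁(8; 11; t)/15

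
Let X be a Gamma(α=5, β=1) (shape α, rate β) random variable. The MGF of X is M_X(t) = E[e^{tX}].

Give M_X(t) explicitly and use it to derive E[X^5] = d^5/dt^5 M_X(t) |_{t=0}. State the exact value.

M_X(t) = (1 - t)^(-5)
dM/dt = 5/(t^6 - 6*t^5 + 15*t^4 - 20*t^3 + 15*t^2 - 6*t + 1)
d^2M/dt^2 = -30/(t^7 - 7*t^6 + 21*t^5 - 35*t^4 + 35*t^3 - 21*t^2 + 7*t - 1)
d^3M/dt^3 = 210/(t^8 - 8*t^7 + 28*t^6 - 56*t^5 + 70*t^4 - 56*t^3 + 28*t^2 - 8*t + 1)
d^4M/dt^4 = -1680/(t^9 - 9*t^8 + 36*t^7 - 84*t^6 + 126*t^5 - 126*t^4 + 84*t^3 - 36*t^2 + 9*t - 1)
d^5M/dt^5 = 15120/(t^10 - 10*t^9 + 45*t^8 - 120*t^7 + 210*t^6 - 252*t^5 + 210*t^4 - 120*t^3 + 45*t^2 - 10*t + 1)

E[X^5] = d^5M/dt^5 |_{t=0} = 15120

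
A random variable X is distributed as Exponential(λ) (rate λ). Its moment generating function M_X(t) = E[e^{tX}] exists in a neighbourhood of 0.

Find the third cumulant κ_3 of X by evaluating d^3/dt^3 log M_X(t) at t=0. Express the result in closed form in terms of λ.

κ_3 = K^(3)(0) = 2/λ^3

M_X(t) = λ/(λ - t)
K_X(t) = log M_X(t) = log(λ) - log(λ - t)
K^(3)(t) = -2/(-λ^3 + 3*λ^2*t - 3*λ*t^2 + t^3)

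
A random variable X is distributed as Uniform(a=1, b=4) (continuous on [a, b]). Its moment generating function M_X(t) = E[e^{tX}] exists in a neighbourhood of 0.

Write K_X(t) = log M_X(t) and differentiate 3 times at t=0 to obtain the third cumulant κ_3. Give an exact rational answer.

M_X(t) = (e^(4*t) - e^(t))/(3*t)
K_X(t) = log M_X(t) = -log(t) + log(e^(4*t) - e^(t)) - log(3)
K^(3)(t) = (27*t^3*e^(6*t) + 27*t^3*e^(3*t) - 2*e^(9*t) + 6*e^(6*t) - 6*e^(3*t) + 2)/(t^3*e^(9*t) - 3*t^3*e^(6*t) + 3*t^3*e^(3*t) - t^3)

κ_3 = K^(3)(0) = 0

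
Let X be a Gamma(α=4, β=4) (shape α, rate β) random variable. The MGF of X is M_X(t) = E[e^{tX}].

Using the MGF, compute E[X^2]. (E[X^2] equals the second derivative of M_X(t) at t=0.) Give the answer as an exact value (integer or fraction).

E[X^2] = M^(2)(0) = 5/4

M_X(t) = 256/(4 - t)^4
M^(2)(t) = 5120/(t^6 - 24*t^5 + 240*t^4 - 1280*t^3 + 3840*t^2 - 6144*t + 4096)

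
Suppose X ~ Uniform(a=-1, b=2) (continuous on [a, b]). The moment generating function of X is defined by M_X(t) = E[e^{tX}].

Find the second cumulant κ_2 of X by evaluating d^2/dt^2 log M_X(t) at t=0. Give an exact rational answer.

κ_2 = d^2K/dt^2 |_{t=0} = 3/4

M_X(t) = (e^(2*t) - e^(-t))/(3*t)
K_X(t) = log M_X(t) = -log(t) + log(e^(2*t) - e^(-t)) - log(3)
dK/dt = (2*t*e^(3*t) + t - e^(3*t) + 1)/(t*e^(3*t) - t)
d^2K/dt^2 = (-9*t^2*e^(3*t) + e^(6*t) - 2*e^(3*t) + 1)/(t^2*e^(6*t) - 2*t^2*e^(3*t) + t^2)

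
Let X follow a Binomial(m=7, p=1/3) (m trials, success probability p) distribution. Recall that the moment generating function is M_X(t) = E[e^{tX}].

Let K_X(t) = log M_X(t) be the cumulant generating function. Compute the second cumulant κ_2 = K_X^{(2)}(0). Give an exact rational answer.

κ_2 = d^2K/dt^2 |_{t=0} = 14/9

M_X(t) = (e^(t)/3 + 2/3)^7
K_X(t) = log M_X(t) = 7*log(e^(t)/3 + 2/3)
dK/dt = 7*e^(t)/(e^(t) + 2)
d^2K/dt^2 = 14*e^(t)/(e^(2*t) + 4*e^(t) + 4)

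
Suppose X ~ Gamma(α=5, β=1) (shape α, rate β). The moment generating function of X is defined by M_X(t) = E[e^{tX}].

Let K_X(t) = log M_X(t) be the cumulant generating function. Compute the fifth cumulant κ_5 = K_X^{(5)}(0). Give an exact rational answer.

κ_5 = d^5K/dt^5 |_{t=0} = 120

M_X(t) = (1 - t)^(-5)
K_X(t) = log M_X(t) = -5*log(1 - t)
dK/dt = -5/(t - 1)
d^2K/dt^2 = 5/(t^2 - 2*t + 1)
d^3K/dt^3 = -10/(t^3 - 3*t^2 + 3*t - 1)
d^4K/dt^4 = 30/(t^4 - 4*t^3 + 6*t^2 - 4*t + 1)
d^5K/dt^5 = -120/(t^5 - 5*t^4 + 10*t^3 - 10*t^2 + 5*t - 1)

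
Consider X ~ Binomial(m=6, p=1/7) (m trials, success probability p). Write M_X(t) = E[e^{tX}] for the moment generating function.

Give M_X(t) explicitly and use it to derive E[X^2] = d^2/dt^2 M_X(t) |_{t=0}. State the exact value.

E[X^2] = M′′(0) = 72/49

M_X(t) = (e^(t)/7 + 6/7)^6
M′(t) = 6*e^(6*t)/117649 + 180*e^(5*t)/117649 + 2160*e^(4*t)/117649 + 12960*e^(3*t)/117649 + 38880*e^(2*t)/117649 + 46656*e^(t)/117649
M′′(t) = 36*e^(6*t)/117649 + 900*e^(5*t)/117649 + 8640*e^(4*t)/117649 + 38880*e^(3*t)/117649 + 77760*e^(2*t)/117649 + 46656*e^(t)/117649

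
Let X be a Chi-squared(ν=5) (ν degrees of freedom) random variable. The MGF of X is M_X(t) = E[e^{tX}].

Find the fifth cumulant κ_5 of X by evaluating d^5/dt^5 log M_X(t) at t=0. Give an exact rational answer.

κ_5 = d^5K/dt^5 |_{t=0} = 1920

M_X(t) = (1 - 2*t)^(-5/2)
K_X(t) = log M_X(t) = -5*log(1 - 2*t)/2
dK/dt = -5/(2*t - 1)
d^2K/dt^2 = 10/(4*t^2 - 4*t + 1)
d^3K/dt^3 = -40/(8*t^3 - 12*t^2 + 6*t - 1)
d^4K/dt^4 = 240/(16*t^4 - 32*t^3 + 24*t^2 - 8*t + 1)
d^5K/dt^5 = -1920/(32*t^5 - 80*t^4 + 80*t^3 - 40*t^2 + 10*t - 1)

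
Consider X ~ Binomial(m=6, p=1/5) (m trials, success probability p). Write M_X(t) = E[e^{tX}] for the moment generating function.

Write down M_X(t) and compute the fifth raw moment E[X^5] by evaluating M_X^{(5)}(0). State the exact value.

M_X(t) = (e^(t)/5 + 4/5)^6
M^(5)(t) = 7776*e^(6*t)/15625 + 24*e^(5*t)/5 + 49152*e^(4*t)/3125 + 62208*e^(3*t)/3125 + 24576*e^(2*t)/3125 + 6144*e^(t)/15625

E[X^5] = M^(5)(0) = 30744/625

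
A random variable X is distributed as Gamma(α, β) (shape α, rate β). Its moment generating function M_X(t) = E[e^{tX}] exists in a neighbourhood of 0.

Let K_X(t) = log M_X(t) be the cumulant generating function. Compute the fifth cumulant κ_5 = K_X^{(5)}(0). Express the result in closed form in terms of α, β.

κ_5 = D^5[K](0) = 24*α/β^5

M_X(t) = (β/(β - t))^α
K_X(t) = log M_X(t) = α*(log(β) - log(β - t))
D^5[K](t) = -24*α/(-β^5 + 5*β^4*t - 10*β^3*t^2 + 10*β^2*t^3 - 5*β*t^4 + t^5)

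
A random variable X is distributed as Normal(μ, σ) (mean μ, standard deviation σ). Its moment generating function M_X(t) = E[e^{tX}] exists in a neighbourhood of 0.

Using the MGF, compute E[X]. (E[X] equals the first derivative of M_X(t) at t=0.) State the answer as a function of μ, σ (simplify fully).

M_X(t) = e^(μ*t + σ^2*t^2/2)
D[M](t) = μ*e^(μ*t)*e^(σ^2*t^2/2) + σ^2*t*e^(μ*t)*e^(σ^2*t^2/2)

E[X] = D[M](0) = μ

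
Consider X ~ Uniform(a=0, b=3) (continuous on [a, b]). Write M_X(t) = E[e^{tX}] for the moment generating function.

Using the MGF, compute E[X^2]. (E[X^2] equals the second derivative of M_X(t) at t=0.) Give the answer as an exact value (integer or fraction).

E[X^2] = M^(2)(0) = 3

M_X(t) = (e^(3*t) - 1)/(3*t)
M^(2)(t) = (9*t^2*e^(3*t) - 6*t*e^(3*t) + 2*e^(3*t) - 2)/(3*t^3)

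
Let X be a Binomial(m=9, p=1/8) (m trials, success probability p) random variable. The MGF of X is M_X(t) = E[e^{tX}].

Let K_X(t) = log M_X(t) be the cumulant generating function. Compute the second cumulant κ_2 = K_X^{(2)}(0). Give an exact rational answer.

M_X(t) = (e^(t)/8 + 7/8)^9
K_X(t) = log M_X(t) = 9*log(e^(t)/8 + 7/8)
D^2[K](t) = 63*e^(t)/(e^(2*t) + 14*e^(t) + 49)

κ_2 = D^2[K](0) = 63/64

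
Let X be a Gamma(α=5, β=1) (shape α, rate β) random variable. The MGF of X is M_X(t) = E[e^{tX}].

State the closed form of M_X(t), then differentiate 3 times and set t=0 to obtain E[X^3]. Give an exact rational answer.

E[X^3] = d^3M/dt^3 |_{t=0} = 210

M_X(t) = (1 - t)^(-5)
dM/dt = 5/(t^6 - 6*t^5 + 15*t^4 - 20*t^3 + 15*t^2 - 6*t + 1)
d^2M/dt^2 = -30/(t^7 - 7*t^6 + 21*t^5 - 35*t^4 + 35*t^3 - 21*t^2 + 7*t - 1)
d^3M/dt^3 = 210/(t^8 - 8*t^7 + 28*t^6 - 56*t^5 + 70*t^4 - 56*t^3 + 28*t^2 - 8*t + 1)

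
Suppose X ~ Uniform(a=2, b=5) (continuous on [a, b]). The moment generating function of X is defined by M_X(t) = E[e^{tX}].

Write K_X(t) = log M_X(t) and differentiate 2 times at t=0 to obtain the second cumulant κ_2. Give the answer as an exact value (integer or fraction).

M_X(t) = (e^(5*t) - e^(2*t))/(3*t)
K_X(t) = log M_X(t) = -log(t) + log(e^(5*t) - e^(2*t)) - log(3)
D^2[K](t) = (-9*t^2*e^(3*t) + e^(6*t) - 2*e^(3*t) + 1)/(t^2*e^(6*t) - 2*t^2*e^(3*t) + t^2)

κ_2 = D^2[K](0) = 3/4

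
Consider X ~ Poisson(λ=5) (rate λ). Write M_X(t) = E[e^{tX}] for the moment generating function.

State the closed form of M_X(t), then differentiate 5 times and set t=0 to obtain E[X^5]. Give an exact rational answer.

E[X^5] = d^5M/dt^5 |_{t=0} = 12880

M_X(t) = e^(5*e^(t) - 5)
dM/dt = 5*e^(-5)*e^(t)*e^(5*e^(t))
d^2M/dt^2 = (25*e^(2*t)*e^(5*e^(t)) + 5*e^(t)*e^(5*e^(t)))*e^(-5)
d^3M/dt^3 = (125*e^(3*t)*e^(5*e^(t)) + 75*e^(2*t)*e^(5*e^(t)) + 5*e^(t)*e^(5*e^(t)))*e^(-5)
d^4M/dt^4 = (625*e^(4*t)*e^(5*e^(t)) + 750*e^(3*t)*e^(5*e^(t)) + 175*e^(2*t)*e^(5*e^(t)) + 5*e^(t)*e^(5*e^(t)))*e^(-5)
d^5M/dt^5 = (3125*e^(5*t)*e^(5*e^(t)) + 6250*e^(4*t)*e^(5*e^(t)) + 3125*e^(3*t)*e^(5*e^(t)) + 375*e^(2*t)*e^(5*e^(t)) + 5*e^(t)*e^(5*e^(t)))*e^(-5)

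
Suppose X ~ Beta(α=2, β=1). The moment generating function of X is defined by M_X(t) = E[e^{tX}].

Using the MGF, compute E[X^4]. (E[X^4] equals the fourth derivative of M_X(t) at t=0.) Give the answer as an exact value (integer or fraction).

M_X(t) = ₁F₁(2; 3; t)
M′(t) = 2*₁F₁(3; 4; t)/3
M′′(t) = ₁F₁(4; 5; t)/2
M′′′(t) = 2*₁F₁(5; 6; t)/5
M′′′′(t) = ₁F₁(6; 7; t)/3

E[X^4] = M′′′′(0) = 1/3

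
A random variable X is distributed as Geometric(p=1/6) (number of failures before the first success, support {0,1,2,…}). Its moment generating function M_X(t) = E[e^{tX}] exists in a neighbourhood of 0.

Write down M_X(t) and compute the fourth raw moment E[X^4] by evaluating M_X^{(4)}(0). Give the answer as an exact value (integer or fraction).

E[X^4] = M^(4)(0) = 19855

M_X(t) = 1/(6*(1 - 5*e^(t)/6))
M^(4)(t) = (-625*e^(4*t) - 8250*e^(3*t) - 9900*e^(2*t) - 1080*e^(t))/(3125*e^(5*t) - 18750*e^(4*t) + 45000*e^(3*t) - 54000*e^(2*t) + 32400*e^(t) - 7776)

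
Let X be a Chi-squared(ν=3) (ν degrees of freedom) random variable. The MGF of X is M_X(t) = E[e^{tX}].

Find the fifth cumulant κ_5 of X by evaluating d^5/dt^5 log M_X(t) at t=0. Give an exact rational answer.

M_X(t) = (1 - 2*t)^(-3/2)
K_X(t) = log M_X(t) = -3*log(1 - 2*t)/2
K^(5)(t) = -1152/(32*t^5 - 80*t^4 + 80*t^3 - 40*t^2 + 10*t - 1)

κ_5 = K^(5)(0) = 1152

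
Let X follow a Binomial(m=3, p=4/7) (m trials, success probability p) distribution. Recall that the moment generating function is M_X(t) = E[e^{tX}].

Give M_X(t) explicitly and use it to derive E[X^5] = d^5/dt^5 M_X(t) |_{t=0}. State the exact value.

E[X^5] = M^(5)(0) = 20268/343

M_X(t) = (4*e^(t)/7 + 3/7)^3
M^(5)(t) = 15552*e^(3*t)/343 + 4608*e^(2*t)/343 + 108*e^(t)/343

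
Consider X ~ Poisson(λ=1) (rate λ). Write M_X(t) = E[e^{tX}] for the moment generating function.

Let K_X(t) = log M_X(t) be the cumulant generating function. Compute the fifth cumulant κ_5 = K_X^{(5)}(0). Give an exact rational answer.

κ_5 = K^(5)(0) = 1

M_X(t) = e^(e^(t) - 1)
K_X(t) = log M_X(t) = e^(t) - 1
K^(5)(t) = e^(t)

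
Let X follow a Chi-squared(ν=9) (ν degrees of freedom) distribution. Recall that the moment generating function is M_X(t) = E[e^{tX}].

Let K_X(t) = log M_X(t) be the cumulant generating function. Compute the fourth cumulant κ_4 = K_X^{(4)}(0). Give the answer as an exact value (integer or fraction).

M_X(t) = (1 - 2*t)^(-9/2)
K_X(t) = log M_X(t) = -9*log(1 - 2*t)/2
D^4[K](t) = 432/(16*t^4 - 32*t^3 + 24*t^2 - 8*t + 1)

κ_4 = D^4[K](0) = 432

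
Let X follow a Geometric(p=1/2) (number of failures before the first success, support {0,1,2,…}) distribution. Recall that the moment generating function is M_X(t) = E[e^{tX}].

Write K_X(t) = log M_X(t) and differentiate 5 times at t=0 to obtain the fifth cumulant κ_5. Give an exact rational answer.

M_X(t) = 1/(2*(1 - e^(t)/2))
K_X(t) = log M_X(t) = -log(1 - e^(t)/2) - log(2)
K^(5)(t) = (-2*e^(4*t) - 44*e^(3*t) - 88*e^(2*t) - 16*e^(t))/(e^(5*t) - 10*e^(4*t) + 40*e^(3*t) - 80*e^(2*t) + 80*e^(t) - 32)

κ_5 = K^(5)(0) = 150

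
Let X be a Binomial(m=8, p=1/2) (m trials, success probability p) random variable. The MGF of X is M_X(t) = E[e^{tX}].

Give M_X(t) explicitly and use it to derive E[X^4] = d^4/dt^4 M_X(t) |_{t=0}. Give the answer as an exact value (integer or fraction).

M_X(t) = (e^(t)/2 + 1/2)^8
M′(t) = e^(8*t)/32 + 7*e^(7*t)/32 + 21*e^(6*t)/32 + 35*e^(5*t)/32 + 35*e^(4*t)/32 + 21*e^(3*t)/32 + 7*e^(2*t)/32 + e^(t)/32
M′′(t) = e^(8*t)/4 + 49*e^(7*t)/32 + 63*e^(6*t)/16 + 175*e^(5*t)/32 + 35*e^(4*t)/8 + 63*e^(3*t)/32 + 7*e^(2*t)/16 + e^(t)/32
M′′′(t) = 2*e^(8*t) + 343*e^(7*t)/32 + 189*e^(6*t)/8 + 875*e^(5*t)/32 + 35*e^(4*t)/2 + 189*e^(3*t)/32 + 7*e^(2*t)/8 + e^(t)/32
M′′′′(t) = 16*e^(8*t) + 2401*e^(7*t)/32 + 567*e^(6*t)/4 + 4375*e^(5*t)/32 + 70*e^(4*t) + 567*e^(3*t)/32 + 7*e^(2*t)/4 + e^(t)/32

E[X^4] = M′′′′(0) = 459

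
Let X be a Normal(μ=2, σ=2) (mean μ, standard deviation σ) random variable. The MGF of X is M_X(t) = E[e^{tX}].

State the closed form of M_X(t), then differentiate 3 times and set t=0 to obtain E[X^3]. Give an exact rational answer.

E[X^3] = M^(3)(0) = 32

M_X(t) = e^(2*t^2 + 2*t)
M^(3)(t) = 64*t^3*e^(2*t)*e^(2*t^2) + 96*t^2*e^(2*t)*e^(2*t^2) + 96*t*e^(2*t)*e^(2*t^2) + 32*e^(2*t)*e^(2*t^2)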